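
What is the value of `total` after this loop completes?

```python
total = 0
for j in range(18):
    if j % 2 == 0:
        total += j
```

Sum of even numbers 0 to 17
`total` takes the values: 0 → 2 → 6 → 12 → 20 → 30 → 42 → 56 → 72

Answer: 72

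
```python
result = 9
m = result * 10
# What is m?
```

Trace:
`result = 9` → result = 9
`m = result * 10` → m = 90
So m = 90

Answer: 90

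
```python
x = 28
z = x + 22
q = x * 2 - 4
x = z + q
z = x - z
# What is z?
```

Trace:
`x = 28` → x = 28
`z = x + 22` → z = 50
`q = x * 2 - 4` → q = 52
`x = z + q` → x = 102
`z = x - z` → z = 52
So z = 52

Answer: 52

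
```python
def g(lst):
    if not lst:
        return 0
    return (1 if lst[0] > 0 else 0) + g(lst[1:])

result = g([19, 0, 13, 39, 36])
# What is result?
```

Count of positive elements in [19, 0, 13, 39, 36] = 4

Answer: 4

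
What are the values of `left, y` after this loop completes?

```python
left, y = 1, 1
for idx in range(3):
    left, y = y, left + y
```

Fibonacci: after 3 iterations
`left, y` takes the values: (1, 1) → (1, 2) → (2, 3) → (3, 5)

Answer: 3, 5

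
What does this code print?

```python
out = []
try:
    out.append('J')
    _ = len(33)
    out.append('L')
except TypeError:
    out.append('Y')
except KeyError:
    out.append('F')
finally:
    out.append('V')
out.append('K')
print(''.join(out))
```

Execution trace: 'J' (try body) → 'Y' (except TypeError) → 'V' (finally) → 'K' (after the try/except). Output: JYVK

Answer: JYVK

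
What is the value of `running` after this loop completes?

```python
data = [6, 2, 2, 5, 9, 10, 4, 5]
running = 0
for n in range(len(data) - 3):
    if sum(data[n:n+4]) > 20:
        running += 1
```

Count windows with sum > 20
`running` takes the values: 0 → 1 → 2 → 3

Answer: 3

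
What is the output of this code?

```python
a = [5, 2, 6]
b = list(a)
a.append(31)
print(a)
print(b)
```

Key concept: list() constructor creates copy.
Step by step:
`a = [5, 2, 6]` → a = [5, 2, 6]
`b = list(a)` → b = [5, 2, 6]
`a.append(31)` → a = [5, 2, 6, 31]
`print(a)` → prints [5, 2, 6, 31]
`print(b)` → prints [5, 2, 6]

Answer:
[5, 2, 6, 31]
[5, 2, 6]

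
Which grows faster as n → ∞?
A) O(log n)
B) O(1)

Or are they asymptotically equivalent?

O(log n) vs O(1): Higher order terms dominate.

Answer: A) O(log n) grows faster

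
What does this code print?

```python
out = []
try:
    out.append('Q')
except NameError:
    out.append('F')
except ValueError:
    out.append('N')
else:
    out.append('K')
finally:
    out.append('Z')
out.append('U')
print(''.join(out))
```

Execution trace: 'Q' (try body, no exception) → 'K' (else) → 'Z' (finally) → 'U' (after the try/except). Output: QKZU

Answer: QKZU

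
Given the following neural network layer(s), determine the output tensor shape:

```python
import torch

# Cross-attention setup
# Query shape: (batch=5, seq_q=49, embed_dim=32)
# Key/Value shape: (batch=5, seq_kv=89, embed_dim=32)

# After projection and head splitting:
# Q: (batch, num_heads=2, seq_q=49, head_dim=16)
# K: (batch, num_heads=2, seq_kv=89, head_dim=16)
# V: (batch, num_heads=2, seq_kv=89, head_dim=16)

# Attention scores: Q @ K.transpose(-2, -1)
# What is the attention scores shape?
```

Input: (5, 49, 32) -> Output: (5, 2, 49, 89)

Answer: (5, 2, 49, 89)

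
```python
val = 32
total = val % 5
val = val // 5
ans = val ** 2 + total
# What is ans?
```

Trace:
`val = 32` → val = 32
`total = val % 5` → total = 2
`val = val // 5` → val = 6
`ans = val ** 2 + total` → ans = 38
So ans = 38

Answer: 38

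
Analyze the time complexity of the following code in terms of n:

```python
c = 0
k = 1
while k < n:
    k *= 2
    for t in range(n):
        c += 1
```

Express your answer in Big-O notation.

Each loop level contributes: log n × n. Multiplying the contributions gives O(n log n).

Answer: O(n log n)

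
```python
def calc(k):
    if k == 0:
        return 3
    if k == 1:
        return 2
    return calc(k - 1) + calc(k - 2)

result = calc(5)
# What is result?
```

Build up from base cases: calc(0)=3, calc(1)=2, calc(2)=5, calc(3)=7, calc(4)=12, calc(5)=19

Answer: 19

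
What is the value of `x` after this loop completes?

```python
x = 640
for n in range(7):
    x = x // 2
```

Halve 7 times: 640 // 2^7 = 5
`x` takes the values: 640 → 320 → 160 → 80 → 40 → 20 → 10 → 5

Answer: 5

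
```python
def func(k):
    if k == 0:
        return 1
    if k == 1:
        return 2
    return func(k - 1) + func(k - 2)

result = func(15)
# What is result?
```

Build up from base cases: func(0)=1, func(1)=2, func(2)=3, func(3)=5, func(4)=8, func(5)=13, func(6)=21, ..., func(15)=1597

Answer: 1597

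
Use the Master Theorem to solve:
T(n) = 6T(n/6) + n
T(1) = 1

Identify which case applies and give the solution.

a=6, b=6, f(n)=n. log_6(6) = 1. Since c=1 = 1, Case 2 applies: T(n) = Θ(n^log_b(a) · log n) = O(n log n).

Answer: O(n log n) - Case 2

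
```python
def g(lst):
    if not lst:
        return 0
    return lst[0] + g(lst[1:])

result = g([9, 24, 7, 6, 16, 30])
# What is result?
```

9 + 24 + 7 + 6 + 16 + 30 + 0 = 92

Answer: 92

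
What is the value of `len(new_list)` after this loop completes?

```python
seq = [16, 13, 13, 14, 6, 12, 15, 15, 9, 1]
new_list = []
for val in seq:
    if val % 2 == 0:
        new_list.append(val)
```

Count even numbers in [16, 13, 13, 14, 6, 12, 15, 15, 9, 1]
`new_list` takes the values: [] → [16] → [16, 14] → [16, 14, 6] → [16, 14, 6, 12]
So `len(new_list)` = 4

Answer: 4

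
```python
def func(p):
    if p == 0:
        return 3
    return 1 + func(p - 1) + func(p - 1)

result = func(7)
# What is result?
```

func(p) = 1 + 2·func(p-1), func(0)=3. Closed form: (3+1)·2^7 - 1 = 511.

Answer: 511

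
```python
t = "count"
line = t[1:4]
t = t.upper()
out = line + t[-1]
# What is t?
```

Trace:
`t = "count"` → t = 'count'
`line = t[1:4]` → line = 'oun'
`t = t.upper()` → t = 'COUNT'
`out = line + t[-1]` → out = 'ounT'
So t = 'COUNT'

Answer: 'COUNT'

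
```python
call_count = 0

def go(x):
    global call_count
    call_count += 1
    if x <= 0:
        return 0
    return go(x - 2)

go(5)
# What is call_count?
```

Linear recursion stepping by 2: 4 calls from x=5 down to ≤0.

Answer: 4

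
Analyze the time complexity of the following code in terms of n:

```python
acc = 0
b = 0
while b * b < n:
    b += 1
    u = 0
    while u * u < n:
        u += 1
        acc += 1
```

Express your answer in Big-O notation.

Each loop level contributes: √n × √n. Multiplying the contributions gives O(n).

Answer: O(n)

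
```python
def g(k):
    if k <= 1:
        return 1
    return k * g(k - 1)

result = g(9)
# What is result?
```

g(9) = 9 * 8 * 7 * 6 * 5 * 4 * 3 * 2 * 1 = 362880

Answer: 362880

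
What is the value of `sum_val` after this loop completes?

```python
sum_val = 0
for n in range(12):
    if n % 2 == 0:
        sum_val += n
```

Sum of even numbers 0 to 11
`sum_val` takes the values: 0 → 2 → 6 → 12 → 20 → 30

Answer: 30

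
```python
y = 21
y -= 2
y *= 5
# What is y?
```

Trace:
`y = 21` → y = 21
`y -= 2` → y = 19
`y *= 5` → y = 95
So y = 95

Answer: 95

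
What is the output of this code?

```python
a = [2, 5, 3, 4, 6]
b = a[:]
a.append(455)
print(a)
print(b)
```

Key concept: slice [:] creates copy.
Step by step:
`a = [2, 5, 3, 4, 6]` → a = [2, 5, 3, 4, 6]
`b = a[:]` → b = [2, 5, 3, 4, 6]
`a.append(455)` → a = [2, 5, 3, 4, 6, 455]
`print(a)` → prints [2, 5, 3, 4, 6, 455]
`print(b)` → prints [2, 5, 3, 4, 6]

Answer:
[2, 5, 3, 4, 6, 455]
[2, 5, 3, 4, 6]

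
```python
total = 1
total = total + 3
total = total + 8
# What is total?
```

Trace:
`total = 1` → total = 1
`total = total + 3` → total = 4
`total = total + 8` → total = 12
So total = 12

Answer: 12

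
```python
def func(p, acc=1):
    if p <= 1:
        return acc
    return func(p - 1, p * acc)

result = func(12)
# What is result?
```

Accumulator trace (n, acc): (12, 1) -> (11, 12) -> (10, 132) -> (9, 1320) -> (8, 11880) -> (7, 95040) -> (6, 665280) -> (5, 3991680) -> (4, 19958400) -> (3, 79833600) -> (2, 239500800) -> (1, 479001600) -> return 479001600

Answer: 479001600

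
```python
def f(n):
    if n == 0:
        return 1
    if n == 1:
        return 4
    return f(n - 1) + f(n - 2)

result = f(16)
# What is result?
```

Build up from base cases: f(0)=1, f(1)=4, f(2)=5, f(3)=9, f(4)=14, f(5)=23, f(6)=37, ..., f(16)=4558

Answer: 4558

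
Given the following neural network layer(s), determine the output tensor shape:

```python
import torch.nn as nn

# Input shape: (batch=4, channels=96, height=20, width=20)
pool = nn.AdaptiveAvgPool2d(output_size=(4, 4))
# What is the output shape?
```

Input: (4, 96, 20, 20) -> Output: (4, 96, 4, 4)

Answer: (4, 96, 4, 4)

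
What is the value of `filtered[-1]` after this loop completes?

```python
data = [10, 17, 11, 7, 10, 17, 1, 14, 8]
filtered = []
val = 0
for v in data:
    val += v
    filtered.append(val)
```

Cumulative sum ends at 95
`filtered` takes the values: [] → [10] → [10, 27] → [10, 27, 38] → [10, 27, 38, 45] → [10, 27, 38, 45, 55] → [10, 27, 38, 45, 55, 72] → [10, 27, 38, 45, 55, 72, 73] → [10, 27, 38, 45, 55, 72, 73, 87] → [10, 27, 38, 45, 55, 72, 73, 87, 95]
So `filtered[-1]` = 95

Answer: 95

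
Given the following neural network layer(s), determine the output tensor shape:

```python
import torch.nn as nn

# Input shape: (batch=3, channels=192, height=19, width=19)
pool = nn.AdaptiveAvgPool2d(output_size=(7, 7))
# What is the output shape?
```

Input: (3, 192, 19, 19) -> Output: (3, 192, 7, 7)

Answer: (3, 192, 7, 7)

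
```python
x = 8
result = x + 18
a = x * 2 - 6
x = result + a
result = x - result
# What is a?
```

Trace:
`x = 8` → x = 8
`result = x + 18` → result = 26
`a = x * 2 - 6` → a = 10
`x = result + a` → x = 36
`result = x - result` → result = 10
So a = 10

Answer: 10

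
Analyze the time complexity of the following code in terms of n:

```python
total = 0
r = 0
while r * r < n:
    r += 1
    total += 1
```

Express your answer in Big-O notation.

Each loop level contributes: √n. Multiplying the contributions gives O(√n).

Answer: O(√n)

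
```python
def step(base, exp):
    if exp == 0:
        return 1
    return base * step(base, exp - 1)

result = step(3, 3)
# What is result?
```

step(3, 3) = 3 * 3 * 3 = 27

Answer: 27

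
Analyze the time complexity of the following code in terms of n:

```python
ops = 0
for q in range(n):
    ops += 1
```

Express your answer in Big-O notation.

Each loop level contributes: n. Multiplying the contributions gives O(n).

Answer: O(n)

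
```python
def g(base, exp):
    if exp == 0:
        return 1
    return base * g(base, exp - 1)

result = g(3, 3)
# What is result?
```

g(3, 3) = 3 * 3 * 3 = 27

Answer: 27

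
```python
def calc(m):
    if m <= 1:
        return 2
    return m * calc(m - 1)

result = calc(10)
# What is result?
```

calc(10) = 10 * 9 * 8 * 7 * 6 * 5 * 4 * 3 * 2 * 2 = 7257600

Answer: 7257600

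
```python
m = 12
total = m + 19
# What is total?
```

Trace:
`m = 12` → m = 12
`total = m + 19` → total = 31
So total = 31

Answer: 31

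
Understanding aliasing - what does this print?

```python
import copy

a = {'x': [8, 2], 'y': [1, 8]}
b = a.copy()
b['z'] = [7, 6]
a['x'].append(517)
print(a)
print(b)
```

Key concept: shallow copy of dict with mutable values.
Step by step:
`a = {'x': [8, 2], 'y': [1, 8]}` → a = {'x': [8, 2], 'y': [1, 8]}
`b = a.copy()` → b = {'x': [8, 2], 'y': [1, 8]}
`b['z'] = [7, 6]` → b = {'x': [8, 2], 'y': [1, 8], 'z': [7, 6]}
`a['x'].append(517)` → a = {'x': [8, 2, 517], 'y': [1, 8]}; b = {'x': [8, 2, 517], 'y': [1, 8], 'z': [7, 6]}
`print(a)` → prints {'x': [8, 2, 517], 'y': [1, 8]}
`print(b)` → prints {'x': [8, 2, 517], 'y': [1, 8], 'z': [7, 6]}

Answer:
{'x': [8, 2, 517], 'y': [1, 8]}
{'x': [8, 2, 517], 'y': [1, 8], 'z': [7, 6]}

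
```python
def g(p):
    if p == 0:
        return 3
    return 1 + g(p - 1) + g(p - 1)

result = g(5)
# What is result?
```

g(p) = 1 + 2·g(p-1), g(0)=3. Closed form: (3+1)·2^5 - 1 = 127.

Answer: 127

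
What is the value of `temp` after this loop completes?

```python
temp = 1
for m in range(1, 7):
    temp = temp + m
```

Start at 1, add 1 through 6
`temp` takes the values: 1 → 2 → 4 → 7 → 11 → 16 → 22

Answer: 22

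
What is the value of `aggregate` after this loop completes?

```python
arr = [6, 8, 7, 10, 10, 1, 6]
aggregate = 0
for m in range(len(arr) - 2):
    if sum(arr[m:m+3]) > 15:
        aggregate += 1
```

Count windows with sum > 15
`aggregate` takes the values: 0 → 1 → 2 → 3 → 4 → 5

Answer: 5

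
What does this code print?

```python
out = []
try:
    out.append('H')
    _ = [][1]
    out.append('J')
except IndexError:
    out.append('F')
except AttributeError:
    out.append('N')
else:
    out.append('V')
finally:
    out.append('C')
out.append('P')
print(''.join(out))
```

Execution trace: 'H' (try body) → 'F' (except IndexError) → 'C' (finally) → 'P' (after the try/except). Output: HFCP

Answer: HFCP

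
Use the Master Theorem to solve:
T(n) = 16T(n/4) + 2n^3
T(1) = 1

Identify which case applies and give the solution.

a=16, b=4, f(n)=2n^3. log_4(16) = 2. Since c=3 > 2 and the regularity condition holds (16(n/4)^3 = (16/4^3)n^3 with 16/4^3 < 1), Case 3 applies: T(n) = Θ(f(n)) = O(n^3).

Answer: O(n^3) - Case 3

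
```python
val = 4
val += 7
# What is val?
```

Trace:
`val = 4` → val = 4
`val += 7` → val = 11
So val = 11

Answer: 11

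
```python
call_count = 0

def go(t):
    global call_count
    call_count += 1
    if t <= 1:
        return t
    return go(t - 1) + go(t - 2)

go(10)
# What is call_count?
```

Calls(t) = 1 + Calls(t-1) + Calls(t-2); Calls(0)=Calls(1)=1. For t=10 this gives 177.

Answer: 177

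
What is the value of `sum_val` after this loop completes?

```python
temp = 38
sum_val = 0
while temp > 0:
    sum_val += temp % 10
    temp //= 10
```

Sum digits of 38
`sum_val` takes the values: 0 → 8 → 11

Answer: 11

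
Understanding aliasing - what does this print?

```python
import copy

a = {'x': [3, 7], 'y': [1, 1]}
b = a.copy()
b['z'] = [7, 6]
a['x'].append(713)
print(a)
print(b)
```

Key concept: shallow copy of dict with mutable values.
Step by step:
`a = {'x': [3, 7], 'y': [1, 1]}` → a = {'x': [3, 7], 'y': [1, 1]}
`b = a.copy()` → b = {'x': [3, 7], 'y': [1, 1]}
`b['z'] = [7, 6]` → b = {'x': [3, 7], 'y': [1, 1], 'z': [7, 6]}
`a['x'].append(713)` → a = {'x': [3, 7, 713], 'y': [1, 1]}; b = {'x': [3, 7, 713], 'y': [1, 1], 'z': [7, 6]}
`print(a)` → prints {'x': [3, 7, 713], 'y': [1, 1]}
`print(b)` → prints {'x': [3, 7, 713], 'y': [1, 1], 'z': [7, 6]}

Answer:
{'x': [3, 7, 713], 'y': [1, 1]}
{'x': [3, 7, 713], 'y': [1, 1], 'z': [7, 6]}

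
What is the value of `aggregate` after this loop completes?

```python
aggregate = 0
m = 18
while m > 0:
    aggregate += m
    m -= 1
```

Sum 18 down to 1
`aggregate` takes the values: 0 → 18 → 35 → 51 → 66 → 80 → 93 → 105 → 116 → 126 → 135 → 143 → 150 → 156 → 161 → 165 → 168 → 170 → 171

Answer: 171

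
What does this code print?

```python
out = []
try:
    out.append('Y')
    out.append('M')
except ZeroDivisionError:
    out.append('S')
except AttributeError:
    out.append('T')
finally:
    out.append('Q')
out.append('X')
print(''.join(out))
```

Execution trace: 'Y' (try body) → 'M' (try body, no exception) → 'Q' (finally) → 'X' (after the try/except). Output: YMQX

Answer: YMQX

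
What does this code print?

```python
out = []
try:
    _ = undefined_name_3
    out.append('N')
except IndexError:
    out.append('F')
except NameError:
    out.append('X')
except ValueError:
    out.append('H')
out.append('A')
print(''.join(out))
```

Execution trace: 'X' (except NameError) → 'A' (after the try/except). Output: XA

Answer: XA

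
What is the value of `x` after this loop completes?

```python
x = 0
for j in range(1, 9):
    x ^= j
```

XOR of 1 to 8
`x` takes the values: 0 → 1 → 3 → 0 → 4 → 1 → 7 → 0 → 8

Answer: 8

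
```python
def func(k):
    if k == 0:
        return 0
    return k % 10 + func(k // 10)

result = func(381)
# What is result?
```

Sum of digits of 381: 1 + 8 + 3 = 12

Answer: 12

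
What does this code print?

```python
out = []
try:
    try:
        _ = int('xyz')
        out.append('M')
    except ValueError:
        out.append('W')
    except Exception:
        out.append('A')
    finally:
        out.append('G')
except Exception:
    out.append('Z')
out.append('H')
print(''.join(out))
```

Execution trace: 'W' (inner except ValueError) → 'G' (inner finally) → 'H' (after the try/except). Output: WGH

Answer: WGH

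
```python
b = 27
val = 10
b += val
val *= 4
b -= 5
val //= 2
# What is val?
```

Trace:
`b = 27` → b = 27
`val = 10` → val = 10
`b += val` → b = 37
`val *= 4` → val = 40
`b -= 5` → b = 32
`val //= 2` → val = 20
So val = 20

Answer: 20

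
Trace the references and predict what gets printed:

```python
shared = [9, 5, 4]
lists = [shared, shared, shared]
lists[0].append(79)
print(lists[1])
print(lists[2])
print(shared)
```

Key concept: list of same reference.
Step by step:
`shared = [9, 5, 4]` → shared = [9, 5, 4]
`lists = [shared, shared, shared]` → lists = [[9, 5, 4], [9, 5, 4], [9, 5, 4]]
`lists[0].append(79)` → shared = [9, 5, 4, 79]; lists = [[9, 5, 4, 79], [9, 5, 4, 79], [9, 5, 4, 79]]
`print(lists[1])` → prints [9, 5, 4, 79]
`print(lists[2])` → prints [9, 5, 4, 79]
`print(shared)` → prints [9, 5, 4, 79]

Answer:
[9, 5, 4, 79]
[9, 5, 4, 79]
[9, 5, 4, 79]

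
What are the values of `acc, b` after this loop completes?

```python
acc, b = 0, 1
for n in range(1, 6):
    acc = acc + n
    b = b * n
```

Sum and factorial of 1 to 5
`acc, b` takes the values: (0, 1) → (1, 1) → (3, 1) → (3, 2) → (6, 2) → (6, 6) → (10, 6) → (10, 24) → (15, 24) → (15, 120)

Answer: 15, 120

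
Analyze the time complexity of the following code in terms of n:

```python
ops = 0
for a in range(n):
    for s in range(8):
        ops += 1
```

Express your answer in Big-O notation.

Each loop level contributes: n × 1. Multiplying the contributions gives O(n).

Answer: O(n)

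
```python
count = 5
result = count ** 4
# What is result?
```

Trace:
`count = 5` → count = 5
`result = count ** 4` → result = 625
So result = 625

Answer: 625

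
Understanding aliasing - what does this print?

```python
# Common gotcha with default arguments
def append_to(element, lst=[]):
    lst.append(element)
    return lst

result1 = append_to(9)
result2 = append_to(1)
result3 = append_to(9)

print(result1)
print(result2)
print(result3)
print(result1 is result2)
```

Key concept: mutable default argument gotcha.
Step by step:
`result1 = append_to(9)` → result1 = [9]
`result2 = append_to(1)` → result1 = [9, 1] (same object as result2); result2 = [9, 1] (same object as result1)
`result3 = append_to(9)` → result1 = [9, 1, 9] (same object as result2, result3); result2 = [9, 1, 9] (same object as result1, result3); result3 = [9, 1, 9] (same object as result1, result2)
`print(result1)` → prints [9, 1, 9]
`print(result2)` → prints [9, 1, 9]
`print(result3)` → prints [9, 1, 9]
`print(result1 is result2)` → prints True

Answer:
[9, 1, 9]
[9, 1, 9]
[9, 1, 9]
True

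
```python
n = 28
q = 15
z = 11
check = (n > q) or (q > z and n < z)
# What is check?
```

Trace:
`n = 28` → n = 28
`q = 15` → q = 15
`z = 11` → z = 11
`check = (n > q) or (q > z and n < z)` → check = True
So check = True

Answer: True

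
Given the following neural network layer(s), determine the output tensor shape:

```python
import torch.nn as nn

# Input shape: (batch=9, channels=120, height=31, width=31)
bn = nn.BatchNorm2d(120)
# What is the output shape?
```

Input: (9, 120, 31, 31) -> Output: (9, 120, 31, 31)

Answer: (9, 120, 31, 31)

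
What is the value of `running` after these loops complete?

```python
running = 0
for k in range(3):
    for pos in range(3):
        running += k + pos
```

Sum of all k+pos for k,pos in 3x3
`running` takes the values: 0 → 1 → 3 → 4 → 6 → 9 → 11 → 14 → 18

Answer: 18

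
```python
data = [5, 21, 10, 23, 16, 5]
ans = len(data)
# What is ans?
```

Trace:
`data = [5, 21, 10, 23, 16, 5]` → data = [5, 21, 10, 23, 16, 5]
`ans = len(data)` → ans = 6
So ans = 6

Answer: 6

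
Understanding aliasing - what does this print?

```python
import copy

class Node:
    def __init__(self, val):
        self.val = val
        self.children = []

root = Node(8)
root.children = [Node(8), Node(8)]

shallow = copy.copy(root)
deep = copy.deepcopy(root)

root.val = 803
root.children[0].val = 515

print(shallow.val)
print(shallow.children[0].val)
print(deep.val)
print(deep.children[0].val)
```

Key concept: deep copy with custom objects.
Step by step:
`root = Node(8)` → root = Node(val=8, children=[])
`root.children = [Node(8), Node(8)]` → root = Node(val=8, children=[Node(val=8, children=[]), Node(val=8, children=[])])
`shallow = copy.copy(root)` → shallow = Node(val=8, children=[Node(val=8, children=[]), Node(val=8, children=[])])
`deep = copy.deepcopy(root)` → deep = Node(val=8, children=[Node(val=8, children=[]), Node(val=8, children=[])])
`root.val = 803` → root = Node(val=803, children=[Node(val=8, children=[]), Node(val=8, children=[])])
`root.children[0].val = 515` → root = Node(val=803, children=[Node(val=515, children=[]), Node(val=8, children=[])]); shallow = Node(val=8, children=[Node(val=515, children=[]), Node(val=8, children=[])])
`print(shallow.val)` → prints 8
`print(shallow.children[0].val)` → prints 515
`print(deep.val)` → prints 8
`print(deep.children[0].val)` → prints 8

Answer:
8
515
8
8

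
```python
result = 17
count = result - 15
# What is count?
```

Trace:
`result = 17` → result = 17
`count = result - 15` → count = 2
So count = 2

Answer: 2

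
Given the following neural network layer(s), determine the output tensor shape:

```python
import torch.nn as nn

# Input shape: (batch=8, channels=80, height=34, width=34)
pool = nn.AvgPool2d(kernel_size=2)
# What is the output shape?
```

Input: (8, 80, 34, 34) -> Output: (8, 80, 17, 17)

Answer: (8, 80, 17, 17)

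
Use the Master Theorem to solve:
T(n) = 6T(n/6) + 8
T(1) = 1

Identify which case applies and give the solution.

a=6, b=6, f(n)=8. log_6(6) = 1. Since c=0 < 1, Case 1 applies: T(n) = Θ(n^log_b(a)) = O(n).

Answer: O(n) - Case 1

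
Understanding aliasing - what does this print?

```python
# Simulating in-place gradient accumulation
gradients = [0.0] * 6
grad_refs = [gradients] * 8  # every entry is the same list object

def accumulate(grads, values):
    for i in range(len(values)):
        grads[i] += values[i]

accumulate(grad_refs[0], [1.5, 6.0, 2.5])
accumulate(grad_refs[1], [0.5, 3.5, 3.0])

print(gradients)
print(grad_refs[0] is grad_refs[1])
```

Key concept: gradient accumulation aliasing.
Step by step:
`gradients = [0.0] * 6` → gradients = [0.0, 0.0, 0.0, 0.0, 0.0, 0.0]
`grad_refs = [gradients] * 8` → grad_refs = [[0.0, 0.0, 0.0, 0.0, 0.0, 0.0], [0.0, 0.0, 0.0, 0.0, 0.0, 0.0], [0.0, 0.0, 0.0, 0.0, 0.0, 0.0], [0.0, 0.0, 0.0, 0.0, 0.0, 0.0], [0.0, 0.0, 0.0, 0.0, 0.0, 0.0], [0.0, 0.0, 0.0, 0.0, 0.0, 0.0], [0.0, 0.0, 0.0, 0.0, 0.0, 0.0], [0.0, 0.0, 0.0, 0.0, 0.0, 0.0]]
`accumulate(grad_refs[0], [1.5, 6.0, 2.5])` → gradients = [1.5, 6.0, 2.5, 0.0, 0.0, 0.0]; grad_refs = [[1.5, 6.0, 2.5, 0.0, 0.0, 0.0], [1.5, 6.0, 2.5, 0.0, 0.0, 0.0], [1.5, 6.0, 2.5, 0.0, 0.0, 0.0], [1.5, 6.0, 2.5, 0.0, 0.0, 0.0], [1.5, 6.0, 2.5, 0.0, 0.0, 0.0], [1.5, 6.0, 2.5, 0.0, 0.0, 0.0], [1.5, 6.0, 2.5, 0.0, 0.0, 0.0], [1.5, 6.0, 2.5, 0.0, 0.0, 0.0]]
`accumulate(grad_refs[1], [0.5, 3.5, 3.0])` → gradients = [2.0, 9.5, 5.5, 0.0, 0.0, 0.0]; grad_refs = [[2.0, 9.5, 5.5, 0.0, 0.0, 0.0], [2.0, 9.5, 5.5, 0.0, 0.0, 0.0], [2.0, 9.5, 5.5, 0.0, 0.0, 0.0], [2.0, 9.5, 5.5, 0.0, 0.0, 0.0], [2.0, 9.5, 5.5, 0.0, 0.0, 0.0], [2.0, 9.5, 5.5, 0.0, 0.0, 0.0], [2.0, 9.5, 5.5, 0.0, 0.0, 0.0], [2.0, 9.5, 5.5, 0.0, 0.0, 0.0]]
`print(gradients)` → prints [2.0, 9.5, 5.5, 0.0, 0.0, 0.0]
`print(grad_refs[0] is grad_refs[1])` → prints True

Answer:
[2.0, 9.5, 5.5, 0.0, 0.0, 0.0]
True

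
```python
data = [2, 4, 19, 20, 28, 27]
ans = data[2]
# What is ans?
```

Trace:
`data = [2, 4, 19, 20, 28, 27]` → data = [2, 4, 19, 20, 28, 27]
`ans = data[2]` → ans = 19
So ans = 19

Answer: 19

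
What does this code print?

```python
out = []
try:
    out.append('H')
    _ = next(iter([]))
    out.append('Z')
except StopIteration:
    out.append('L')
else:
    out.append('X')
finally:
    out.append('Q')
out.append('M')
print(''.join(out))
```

Execution trace: 'H' (try body) → 'L' (except StopIteration) → 'Q' (finally) → 'M' (after the try/except). Output: HLQM

Answer: HLQM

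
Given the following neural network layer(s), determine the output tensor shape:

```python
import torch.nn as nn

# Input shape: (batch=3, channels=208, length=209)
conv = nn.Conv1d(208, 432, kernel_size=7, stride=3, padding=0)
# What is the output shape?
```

Input: (3, 208, 209) -> Output: (3, 432, 68)

Answer: (3, 432, 68)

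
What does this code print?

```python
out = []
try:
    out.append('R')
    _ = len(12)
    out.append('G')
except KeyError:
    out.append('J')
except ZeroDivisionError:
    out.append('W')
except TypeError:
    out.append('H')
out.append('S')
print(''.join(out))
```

Execution trace: 'R' (try body) → 'H' (except TypeError) → 'S' (after the try/except). Output: RHS

Answer: RHS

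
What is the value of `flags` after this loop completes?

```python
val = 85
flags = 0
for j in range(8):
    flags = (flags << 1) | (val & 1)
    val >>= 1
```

Reverse lowest 8 bits of 85
`flags` takes the values: 0 → 1 → 2 → 5 → 10 → 21 → 42 → 85 → 170

Answer: 170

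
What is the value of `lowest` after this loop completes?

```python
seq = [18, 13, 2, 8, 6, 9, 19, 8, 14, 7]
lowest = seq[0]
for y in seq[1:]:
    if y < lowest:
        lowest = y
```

Minimum of [18, 13, 2, 8, 6, 9, 19, 8, 14, 7]
`lowest` takes the values: 18 → 13 → 2

Answer: 2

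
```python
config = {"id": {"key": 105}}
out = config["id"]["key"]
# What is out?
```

Trace:
`config = {"id": {"key": 105}}` → config = {'id': {'key': 105}}
`out = config["id"]["key"]` → out = 105
So out = 105

Answer: 105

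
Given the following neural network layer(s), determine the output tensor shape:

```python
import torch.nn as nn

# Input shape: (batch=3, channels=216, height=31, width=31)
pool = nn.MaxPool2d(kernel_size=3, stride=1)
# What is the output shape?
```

Input: (3, 216, 31, 31) -> Output: (3, 216, 29, 29)

Answer: (3, 216, 29, 29)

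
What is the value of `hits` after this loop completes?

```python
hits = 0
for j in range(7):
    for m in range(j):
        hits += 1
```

Triangle number: 0+1+2+...+6
`hits` takes the values: 0 → 1 → 2 → 3 → 4 → 5 → 6 → 7 → 8 → 9 → 10 → 11 → 12 → 13 → 14 → 15 → 16 → 17 → 18 → 19 → 20 → 21

Answer: 21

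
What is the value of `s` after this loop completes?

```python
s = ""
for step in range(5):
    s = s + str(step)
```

Concatenate digits 0 to 4
`s` takes the values: "" → "0" → "01" → "012" → "0123" → "01234"

Answer: "01234"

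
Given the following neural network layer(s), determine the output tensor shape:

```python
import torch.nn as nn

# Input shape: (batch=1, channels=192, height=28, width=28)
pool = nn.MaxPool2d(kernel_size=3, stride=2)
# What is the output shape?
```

Input: (1, 192, 28, 28) -> Output: (1, 192, 13, 13)

Answer: (1, 192, 13, 13)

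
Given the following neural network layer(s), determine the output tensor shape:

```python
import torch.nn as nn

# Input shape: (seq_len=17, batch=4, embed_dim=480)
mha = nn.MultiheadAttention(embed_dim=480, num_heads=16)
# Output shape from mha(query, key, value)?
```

Input: (17, 4, 480) -> Output: (17, 4, 480)

Answer: (17, 4, 480)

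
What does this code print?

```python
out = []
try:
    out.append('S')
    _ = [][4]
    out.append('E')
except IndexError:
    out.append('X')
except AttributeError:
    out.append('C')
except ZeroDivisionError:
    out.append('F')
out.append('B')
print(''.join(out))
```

Execution trace: 'S' (try body) → 'X' (except IndexError) → 'B' (after the try/except). Output: SXB

Answer: SXB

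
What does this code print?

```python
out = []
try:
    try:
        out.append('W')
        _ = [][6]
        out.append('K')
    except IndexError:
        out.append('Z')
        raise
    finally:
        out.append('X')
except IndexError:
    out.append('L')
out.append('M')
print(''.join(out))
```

Execution trace: 'W' (inner try body) → 'Z' (inner except IndexError) → 'X' (inner finally) → 'L' (outer except IndexError) → 'M' (after the try/except). Output: WZXLM

Answer: WZXLM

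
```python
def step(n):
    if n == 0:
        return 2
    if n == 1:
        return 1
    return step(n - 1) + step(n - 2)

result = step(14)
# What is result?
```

Build up from base cases: step(0)=2, step(1)=1, step(2)=3, step(3)=4, step(4)=7, step(5)=11, step(6)=18, ..., step(14)=843

Answer: 843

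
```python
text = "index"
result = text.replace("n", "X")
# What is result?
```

Trace:
`text = "index"` → text = 'index'
`result = text.replace("n", "X")` → result = 'iXdex'
So result = 'iXdex'

Answer: 'iXdex'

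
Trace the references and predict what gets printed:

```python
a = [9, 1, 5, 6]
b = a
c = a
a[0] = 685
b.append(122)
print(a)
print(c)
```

Key concept: multiple aliases.
Step by step:
`a = [9, 1, 5, 6]` → a = [9, 1, 5, 6]
`b = a` → b = [9, 1, 5, 6] (same object as a)
`c = a` → c = [9, 1, 5, 6] (same object as a, b)
`a[0] = 685` → a = [685, 1, 5, 6] (same object as b, c); b = [685, 1, 5, 6] (same object as a, c); c = [685, 1, 5, 6] (same object as a, b)
`b.append(122)` → a = [685, 1, 5, 6, 122] (same object as b, c); b = [685, 1, 5, 6, 122] (same object as a, c); c = [685, 1, 5, 6, 122] (same object as a, b)
`print(a)` → prints [685, 1, 5, 6, 122]
`print(c)` → prints [685, 1, 5, 6, 122]

Answer:
[685, 1, 5, 6, 122]
[685, 1, 5, 6, 122]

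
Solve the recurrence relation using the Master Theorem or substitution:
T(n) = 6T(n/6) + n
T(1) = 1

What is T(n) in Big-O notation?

By Master Theorem: a=6, b=6, f(n)=n. Since log_6(6) = 1 and f(n) = Θ(n^1), Case 2 applies. T(n) = O(n log n).

Answer: O(n log n)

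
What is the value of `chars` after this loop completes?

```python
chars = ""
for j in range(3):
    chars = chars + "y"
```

Repeat 'y' 3 times
`chars` takes the values: "" → "y" → "yy" → "yyy"

Answer: "yyy"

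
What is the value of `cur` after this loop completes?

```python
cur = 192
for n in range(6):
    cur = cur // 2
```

Halve 6 times: 192 // 2^6 = 3
`cur` takes the values: 192 → 96 → 48 → 24 → 12 → 6 → 3

Answer: 3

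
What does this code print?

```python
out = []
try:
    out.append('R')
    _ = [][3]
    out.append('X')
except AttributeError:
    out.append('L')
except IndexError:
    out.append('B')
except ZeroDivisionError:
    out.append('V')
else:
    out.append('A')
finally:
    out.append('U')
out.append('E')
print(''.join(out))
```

Execution trace: 'R' (try body) → 'B' (except IndexError) → 'U' (finally) → 'E' (after the try/except). Output: RBUE

Answer: RBUE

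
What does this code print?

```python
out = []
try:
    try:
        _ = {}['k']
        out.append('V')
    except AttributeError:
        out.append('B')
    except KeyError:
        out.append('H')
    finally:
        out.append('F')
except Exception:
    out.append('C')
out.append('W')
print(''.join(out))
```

Execution trace: 'H' (inner except KeyError) → 'F' (inner finally) → 'W' (after the try/except). Output: HFW

Answer: HFW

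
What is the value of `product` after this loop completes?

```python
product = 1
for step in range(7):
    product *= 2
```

2^7 = 128
`product` takes the values: 1 → 2 → 4 → 8 → 16 → 32 → 64 → 128

Answer: 128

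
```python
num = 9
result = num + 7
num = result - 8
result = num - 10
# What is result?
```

Trace:
`num = 9` → num = 9
`result = num + 7` → result = 16
`num = result - 8` → num = 8
`result = num - 10` → result = -2
So result = -2

Answer: -2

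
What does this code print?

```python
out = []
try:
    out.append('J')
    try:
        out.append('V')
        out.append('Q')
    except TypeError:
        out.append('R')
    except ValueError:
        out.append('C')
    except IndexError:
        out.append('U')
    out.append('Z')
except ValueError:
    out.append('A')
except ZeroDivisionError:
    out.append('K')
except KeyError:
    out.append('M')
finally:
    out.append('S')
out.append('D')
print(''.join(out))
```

Execution trace: 'J' (try body) → 'V' (inner try body) → 'Q' (inner try body, no exception) → 'Z' (try body, no exception) → 'S' (finally) → 'D' (after the try/except). Output: JVQZSD

Answer: JVQZSD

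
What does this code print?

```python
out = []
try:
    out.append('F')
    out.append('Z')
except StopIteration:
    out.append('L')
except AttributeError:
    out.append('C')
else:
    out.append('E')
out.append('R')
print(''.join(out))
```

Execution trace: 'F' (try body) → 'Z' (try body, no exception) → 'E' (else) → 'R' (after the try/except). Output: FZER

Answer: FZER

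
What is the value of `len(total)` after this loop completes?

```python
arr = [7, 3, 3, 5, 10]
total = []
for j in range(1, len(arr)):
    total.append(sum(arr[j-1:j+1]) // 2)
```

Number of 2-element averages
`total` takes the values: [] → [5] → [5, 3] → [5, 3, 4] → [5, 3, 4, 7]
So `len(total)` = 4

Answer: 4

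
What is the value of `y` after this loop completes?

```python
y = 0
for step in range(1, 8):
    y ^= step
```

XOR of 1 to 7
`y` takes the values: 0 → 1 → 3 → 0 → 4 → 1 → 7 → 0

Answer: 0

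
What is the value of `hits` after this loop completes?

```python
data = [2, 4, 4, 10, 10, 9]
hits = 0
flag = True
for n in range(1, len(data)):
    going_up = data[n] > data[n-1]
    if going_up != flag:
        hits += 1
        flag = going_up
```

Count direction changes in [2, 4, 4, 10, 10, 9]
`hits` takes the values: 0 → 1 → 2 → 3

Answer: 3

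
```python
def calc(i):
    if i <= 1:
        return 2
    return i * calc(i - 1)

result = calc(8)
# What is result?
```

calc(8) = 8 * 7 * 6 * 5 * 4 * 3 * 2 * 2 = 80640

Answer: 80640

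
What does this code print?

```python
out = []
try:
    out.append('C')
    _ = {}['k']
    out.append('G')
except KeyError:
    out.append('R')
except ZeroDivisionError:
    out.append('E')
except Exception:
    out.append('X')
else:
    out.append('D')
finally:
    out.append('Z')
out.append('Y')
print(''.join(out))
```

Execution trace: 'C' (try body) → 'R' (except KeyError) → 'Z' (finally) → 'Y' (after the try/except). Output: CRZY

Answer: CRZY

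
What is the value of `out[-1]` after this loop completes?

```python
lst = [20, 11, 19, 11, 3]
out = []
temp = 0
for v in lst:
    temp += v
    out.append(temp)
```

Cumulative sum ends at 64
`out` takes the values: [] → [20] → [20, 31] → [20, 31, 50] → [20, 31, 50, 61] → [20, 31, 50, 61, 64]
So `out[-1]` = 64

Answer: 64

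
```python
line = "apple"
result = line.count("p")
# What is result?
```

Trace:
`line = "apple"` → line = 'apple'
`result = line.count("p")` → result = 2
So result = 2

Answer: 2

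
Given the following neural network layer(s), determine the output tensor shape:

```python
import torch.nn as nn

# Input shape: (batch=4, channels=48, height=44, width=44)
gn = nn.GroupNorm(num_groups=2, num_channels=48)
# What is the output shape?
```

Input: (4, 48, 44, 44) -> Output: (4, 48, 44, 44)

Answer: (4, 48, 44, 44)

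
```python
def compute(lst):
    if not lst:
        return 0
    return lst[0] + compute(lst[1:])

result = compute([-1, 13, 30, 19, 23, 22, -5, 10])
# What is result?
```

(-1) + 13 + 30 + 19 + 23 + 22 + (-5) + 10 + 0 = 111

Answer: 111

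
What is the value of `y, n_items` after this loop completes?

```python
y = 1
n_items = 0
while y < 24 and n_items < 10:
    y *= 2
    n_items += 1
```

Double until >= 24 or 10 iterations
`y, n_items` takes the values: (1, 0) → (2, 0) → (2, 1) → (4, 1) → (4, 2) → (8, 2) → (8, 3) → (16, 3) → (16, 4) → (32, 4) → (32, 5)

Answer: 32, 5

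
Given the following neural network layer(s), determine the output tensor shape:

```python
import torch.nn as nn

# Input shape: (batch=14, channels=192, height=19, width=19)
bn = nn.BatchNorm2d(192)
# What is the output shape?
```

Input: (14, 192, 19, 19) -> Output: (14, 192, 19, 19)

Answer: (14, 192, 19, 19)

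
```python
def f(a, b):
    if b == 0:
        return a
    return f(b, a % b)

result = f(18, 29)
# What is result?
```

f(18, 29) -> f(29, 18) -> f(18, 11) -> f(11, 7) -> f(7, 4) -> f(4, 3) -> f(3, 1) -> f(1, 0) -> 1

Answer: 1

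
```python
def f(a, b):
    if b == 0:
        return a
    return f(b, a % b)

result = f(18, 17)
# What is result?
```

f(18, 17) -> f(17, 1) -> f(1, 0) -> 1

Answer: 1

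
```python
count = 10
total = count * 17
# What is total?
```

Trace:
`count = 10` → count = 10
`total = count * 17` → total = 170
So total = 170

Answer: 170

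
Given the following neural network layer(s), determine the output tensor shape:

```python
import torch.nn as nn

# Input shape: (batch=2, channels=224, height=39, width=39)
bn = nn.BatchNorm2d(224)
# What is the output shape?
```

Input: (2, 224, 39, 39) -> Output: (2, 224, 39, 39)

Answer: (2, 224, 39, 39)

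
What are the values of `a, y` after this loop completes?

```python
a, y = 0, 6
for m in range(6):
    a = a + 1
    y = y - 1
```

a goes 0→6, y goes 6→0
`a, y` takes the values: (0, 6) → (1, 6) → (1, 5) → (2, 5) → (2, 4) → (3, 4) → (3, 3) → (4, 3) → (4, 2) → (5, 2) → (5, 1) → (6, 1) → (6, 0)

Answer: 6, 0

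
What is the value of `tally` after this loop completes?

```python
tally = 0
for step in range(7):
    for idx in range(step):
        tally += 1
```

Triangle number: 0+1+2+...+6
`tally` takes the values: 0 → 1 → 2 → 3 → 4 → 5 → 6 → 7 → 8 → 9 → 10 → 11 → 12 → 13 → 14 → 15 → 16 → 17 → 18 → 19 → 20 → 21

Answer: 21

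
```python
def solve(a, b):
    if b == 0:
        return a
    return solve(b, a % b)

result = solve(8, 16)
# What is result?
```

solve(8, 16) -> solve(16, 8) -> solve(8, 0) -> 8

Answer: 8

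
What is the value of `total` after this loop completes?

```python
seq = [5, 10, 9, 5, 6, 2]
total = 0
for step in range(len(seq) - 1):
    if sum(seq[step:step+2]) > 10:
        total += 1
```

Count windows with sum > 10
`total` takes the values: 0 → 1 → 2 → 3 → 4

Answer: 4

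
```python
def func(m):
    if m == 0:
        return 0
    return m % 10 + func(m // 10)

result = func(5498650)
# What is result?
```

Sum of digits of 5498650: 0 + 5 + 6 + 8 + 9 + 4 + 5 = 37

Answer: 37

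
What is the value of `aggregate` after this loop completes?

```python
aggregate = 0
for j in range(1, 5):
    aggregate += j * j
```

Sum of squares 1² to 4² = 30
`aggregate` takes the values: 0 → 1 → 5 → 14 → 30

Answer: 30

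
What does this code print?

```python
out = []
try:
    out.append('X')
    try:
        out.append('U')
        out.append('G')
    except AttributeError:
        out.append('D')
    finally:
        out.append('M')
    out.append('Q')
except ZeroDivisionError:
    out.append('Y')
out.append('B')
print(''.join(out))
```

Execution trace: 'X' (try body) → 'U' (inner try body) → 'G' (inner try body, no exception) → 'M' (inner finally) → 'Q' (try body, no exception) → 'B' (after the try/except). Output: XUGMQB

Answer: XUGMQB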